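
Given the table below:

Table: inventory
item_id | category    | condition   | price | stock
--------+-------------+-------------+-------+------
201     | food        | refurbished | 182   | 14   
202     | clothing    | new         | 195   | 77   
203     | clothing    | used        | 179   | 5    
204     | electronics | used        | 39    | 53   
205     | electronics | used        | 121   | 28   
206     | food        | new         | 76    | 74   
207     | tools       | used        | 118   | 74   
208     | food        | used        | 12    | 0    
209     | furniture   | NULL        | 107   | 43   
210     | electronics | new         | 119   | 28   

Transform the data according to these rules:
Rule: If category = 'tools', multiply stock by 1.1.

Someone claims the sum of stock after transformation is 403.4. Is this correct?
Yes, the result is correct.

Step 1: Calculate the correct sum after transformation
Step 2: Apply multiplier 1.1 to records where category = 'tools'
Step 3: Correct result = 403.4
Step 4: Claimed result = 403.4
Step 5: 403.4 = 403.4 ✓
Conclusion: The claimed result is correct.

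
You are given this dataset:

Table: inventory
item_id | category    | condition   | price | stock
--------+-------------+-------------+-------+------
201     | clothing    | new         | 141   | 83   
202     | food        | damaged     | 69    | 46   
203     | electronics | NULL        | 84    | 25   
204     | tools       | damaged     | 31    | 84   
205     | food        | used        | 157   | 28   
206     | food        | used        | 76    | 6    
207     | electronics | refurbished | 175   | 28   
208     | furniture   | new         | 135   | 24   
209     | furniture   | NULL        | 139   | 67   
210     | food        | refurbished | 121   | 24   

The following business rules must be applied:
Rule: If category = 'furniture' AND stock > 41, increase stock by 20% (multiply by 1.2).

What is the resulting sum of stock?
428.4

Step 1: Find records where category = 'furniture' AND stock > 41
Step 2: 1 records match, summing to 67
Step 3: After multiplier: 67 × 1.2 = 80.4
Step 4: Unaffected records sum: 348
Step 5: Final sum = 80.4 + 348 = 428.4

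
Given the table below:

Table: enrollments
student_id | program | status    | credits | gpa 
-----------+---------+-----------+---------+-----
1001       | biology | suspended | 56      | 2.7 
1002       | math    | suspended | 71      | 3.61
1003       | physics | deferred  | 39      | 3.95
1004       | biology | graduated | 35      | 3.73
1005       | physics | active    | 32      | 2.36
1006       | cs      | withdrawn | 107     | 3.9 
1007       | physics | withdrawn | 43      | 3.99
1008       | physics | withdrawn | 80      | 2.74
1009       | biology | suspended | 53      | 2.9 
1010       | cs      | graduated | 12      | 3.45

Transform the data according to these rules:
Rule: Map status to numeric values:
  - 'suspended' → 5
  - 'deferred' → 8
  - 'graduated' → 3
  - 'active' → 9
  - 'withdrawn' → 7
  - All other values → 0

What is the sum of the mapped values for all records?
59

Step 1: Apply mapping to each record
Step 2: Count by status:
  'suspended': 3 records × 5 = 15
  'deferred': 1 records × 8 = 8
  'graduated': 2 records × 3 = 6
  'active': 1 records × 9 = 9
  'withdrawn': 3 records × 7 = 21
Step 3: Sum all mapped values = 59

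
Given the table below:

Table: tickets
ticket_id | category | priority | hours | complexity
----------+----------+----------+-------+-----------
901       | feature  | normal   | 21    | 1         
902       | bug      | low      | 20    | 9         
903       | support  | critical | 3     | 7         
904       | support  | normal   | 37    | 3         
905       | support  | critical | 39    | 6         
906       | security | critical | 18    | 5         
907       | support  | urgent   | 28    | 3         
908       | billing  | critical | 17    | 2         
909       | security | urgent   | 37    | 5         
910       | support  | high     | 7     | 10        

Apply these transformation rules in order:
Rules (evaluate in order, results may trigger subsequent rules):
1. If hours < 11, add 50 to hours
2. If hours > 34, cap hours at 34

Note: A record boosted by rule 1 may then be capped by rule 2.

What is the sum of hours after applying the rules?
274

Step 1: Apply rule 1 to records with hours < 11
  - 2 records get bonus of 50
  - Of these, 2 records then exceed 34 and get capped
Step 2: Apply rule 2 to records with hours > 34
  - 3 records (original) are capped
Step 3: Calculate final sum = 274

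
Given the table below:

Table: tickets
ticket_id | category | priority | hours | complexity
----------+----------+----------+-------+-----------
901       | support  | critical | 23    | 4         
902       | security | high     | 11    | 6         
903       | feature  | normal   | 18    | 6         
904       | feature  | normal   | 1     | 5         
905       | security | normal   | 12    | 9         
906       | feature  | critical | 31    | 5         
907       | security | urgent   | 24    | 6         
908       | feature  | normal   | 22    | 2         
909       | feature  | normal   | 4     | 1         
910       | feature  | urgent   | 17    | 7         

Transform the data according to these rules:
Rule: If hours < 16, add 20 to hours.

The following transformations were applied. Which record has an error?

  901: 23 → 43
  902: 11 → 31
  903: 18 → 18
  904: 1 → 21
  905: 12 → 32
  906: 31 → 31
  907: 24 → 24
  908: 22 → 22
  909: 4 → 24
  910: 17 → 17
Record 901 has an error. The correct transformed value should be 23, not 43.

Step 1: Check each record against the rule
Step 2: Record 901 has hours = 23
Step 3: Since 23 >= 16, the bonus should not have been applied
Step 4: Correct value = 23, but claimed value = 43
Conclusion: Record 901 has the error.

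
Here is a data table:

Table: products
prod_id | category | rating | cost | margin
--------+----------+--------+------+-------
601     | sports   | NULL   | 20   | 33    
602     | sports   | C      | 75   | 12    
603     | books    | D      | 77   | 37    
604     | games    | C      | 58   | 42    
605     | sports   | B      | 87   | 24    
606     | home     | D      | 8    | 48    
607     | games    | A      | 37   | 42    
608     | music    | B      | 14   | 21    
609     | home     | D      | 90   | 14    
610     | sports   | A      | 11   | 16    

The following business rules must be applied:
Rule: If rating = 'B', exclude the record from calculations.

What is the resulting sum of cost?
376

Step 1: Identify records where rating = 'B'
Step 2: The excluded records sum to 101
Step 3: Original total cost = 477
Step 4: Remaining total = 477 - 101 = 376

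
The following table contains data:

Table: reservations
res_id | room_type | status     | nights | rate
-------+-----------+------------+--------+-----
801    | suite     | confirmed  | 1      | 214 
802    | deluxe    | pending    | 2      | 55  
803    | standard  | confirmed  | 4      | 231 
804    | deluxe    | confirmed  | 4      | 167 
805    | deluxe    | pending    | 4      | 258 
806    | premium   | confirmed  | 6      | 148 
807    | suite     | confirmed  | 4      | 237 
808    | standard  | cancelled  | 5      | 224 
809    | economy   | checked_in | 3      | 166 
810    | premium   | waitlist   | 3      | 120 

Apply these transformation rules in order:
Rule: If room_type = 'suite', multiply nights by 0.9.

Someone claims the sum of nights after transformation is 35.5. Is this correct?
Yes, the result is correct.

Step 1: Calculate the correct sum after transformation
Step 2: Apply multiplier 0.9 to records where room_type = 'suite'
Step 3: Correct result = 35.5
Step 4: Claimed result = 35.5
Step 5: 35.5 = 35.5 ✓
Conclusion: The claimed result is correct.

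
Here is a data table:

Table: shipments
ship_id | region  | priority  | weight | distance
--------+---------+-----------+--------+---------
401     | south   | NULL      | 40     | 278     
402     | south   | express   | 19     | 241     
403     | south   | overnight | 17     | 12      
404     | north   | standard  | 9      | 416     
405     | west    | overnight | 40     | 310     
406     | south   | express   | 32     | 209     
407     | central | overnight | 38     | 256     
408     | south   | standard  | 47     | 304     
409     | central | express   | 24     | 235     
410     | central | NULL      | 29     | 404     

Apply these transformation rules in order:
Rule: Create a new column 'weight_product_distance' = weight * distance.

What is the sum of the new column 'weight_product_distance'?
80107

Step 1: For each record, compute weight * distance
Example calculations:
  40 * 278 = 11120
  19 * 241 = 4579
  17 * 12 = 204
  ...
Step 2: Sum all derived values
Step 3: Total = 80107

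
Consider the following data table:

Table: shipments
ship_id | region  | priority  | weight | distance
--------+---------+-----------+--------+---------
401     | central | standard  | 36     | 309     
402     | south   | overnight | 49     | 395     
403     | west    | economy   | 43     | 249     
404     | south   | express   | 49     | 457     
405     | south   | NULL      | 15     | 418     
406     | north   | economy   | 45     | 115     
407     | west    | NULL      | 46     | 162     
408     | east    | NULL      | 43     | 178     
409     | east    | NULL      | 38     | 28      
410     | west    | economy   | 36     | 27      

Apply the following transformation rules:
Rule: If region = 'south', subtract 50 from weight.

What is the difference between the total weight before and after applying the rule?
150

Step 1: Original sum of weight = 400
Step 2: 3 records have region = 'south'
Step 3: Each affected record changes by -50
Step 4: Total change = 3 × -50 = -150
Step 5: New sum = 400 + -150 = 250
Step 6: Difference = |250 - 400| = 150
        (Sum decreased by 150)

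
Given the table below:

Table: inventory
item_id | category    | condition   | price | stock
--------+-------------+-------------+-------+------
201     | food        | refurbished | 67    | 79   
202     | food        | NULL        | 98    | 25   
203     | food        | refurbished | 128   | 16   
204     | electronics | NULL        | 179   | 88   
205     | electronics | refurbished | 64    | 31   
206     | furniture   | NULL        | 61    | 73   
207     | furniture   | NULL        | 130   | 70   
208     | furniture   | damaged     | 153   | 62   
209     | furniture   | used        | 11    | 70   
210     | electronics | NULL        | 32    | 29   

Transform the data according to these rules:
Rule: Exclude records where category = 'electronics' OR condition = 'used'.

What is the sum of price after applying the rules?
637

Step 1: Find records where category = 'electronics' OR condition = 'used'
Step 2: 4 records match, summing to 286
Step 3: Original sum: 923
Step 4: Remaining sum = 923 - 286 = 637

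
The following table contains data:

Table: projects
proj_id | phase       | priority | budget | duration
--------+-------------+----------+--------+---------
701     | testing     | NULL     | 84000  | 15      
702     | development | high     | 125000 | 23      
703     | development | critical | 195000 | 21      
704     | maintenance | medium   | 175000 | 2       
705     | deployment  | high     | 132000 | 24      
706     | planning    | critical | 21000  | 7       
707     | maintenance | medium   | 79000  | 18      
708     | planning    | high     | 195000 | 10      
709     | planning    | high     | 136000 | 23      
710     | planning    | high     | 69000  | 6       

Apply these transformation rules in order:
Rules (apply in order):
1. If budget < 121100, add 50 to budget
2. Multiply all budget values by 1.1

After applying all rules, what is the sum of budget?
1332320.0

Step 1: Apply Rule 1 - Add 50 to records with budget < 121100
  - 4 records affected: 253000 + (4 × 50) = 253200
  - Unaffected records: 958000
  - Sum after Rule 1: 1211200
Step 2: Apply Rule 2 - Multiply all by 1.1
  - 1211200 × 1.1 = 1332320.0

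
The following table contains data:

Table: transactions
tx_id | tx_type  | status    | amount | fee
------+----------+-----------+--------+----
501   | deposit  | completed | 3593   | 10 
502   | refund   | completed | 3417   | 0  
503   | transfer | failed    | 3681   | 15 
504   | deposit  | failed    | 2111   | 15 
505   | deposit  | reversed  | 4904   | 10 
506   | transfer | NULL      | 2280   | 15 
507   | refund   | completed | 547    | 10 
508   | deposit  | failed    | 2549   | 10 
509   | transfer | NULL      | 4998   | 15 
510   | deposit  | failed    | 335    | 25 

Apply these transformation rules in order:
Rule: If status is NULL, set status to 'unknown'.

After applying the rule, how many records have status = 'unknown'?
2

Step 1: Count records where status IS NULL
Step 2: Found 2 records with NULL status
Step 3: These records will have status set to 'unknown'
Step 4: Records already having status = 'unknown': 0
Step 5: Answer: 2 + 0 = 2 records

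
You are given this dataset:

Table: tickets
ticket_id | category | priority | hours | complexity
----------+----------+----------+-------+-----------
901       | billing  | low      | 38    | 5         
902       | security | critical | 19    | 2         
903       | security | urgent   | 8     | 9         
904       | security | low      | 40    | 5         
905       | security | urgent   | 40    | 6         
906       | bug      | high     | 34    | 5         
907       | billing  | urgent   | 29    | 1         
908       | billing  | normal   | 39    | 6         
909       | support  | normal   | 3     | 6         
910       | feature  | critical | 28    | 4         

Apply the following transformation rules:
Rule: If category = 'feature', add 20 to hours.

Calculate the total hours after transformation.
298

Step 1: Count records where category = 'feature': 1
Step 2: Total bonus added: 1 × 20 = 20
Step 3: Original sum of hours: 278
Step 4: Final sum = 278 + 20 = 298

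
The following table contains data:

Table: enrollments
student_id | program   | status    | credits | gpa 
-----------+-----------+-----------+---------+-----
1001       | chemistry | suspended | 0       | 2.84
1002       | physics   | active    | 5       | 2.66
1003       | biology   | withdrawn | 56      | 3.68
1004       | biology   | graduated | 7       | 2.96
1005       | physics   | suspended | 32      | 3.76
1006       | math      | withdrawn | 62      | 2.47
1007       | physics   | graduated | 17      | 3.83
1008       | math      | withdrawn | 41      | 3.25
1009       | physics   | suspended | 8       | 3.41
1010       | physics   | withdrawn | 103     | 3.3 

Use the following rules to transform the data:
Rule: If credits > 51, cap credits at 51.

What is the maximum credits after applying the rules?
51

Step 1: Original maximum credits = 103
Step 2: Apply cap at 51
Step 3: 3 records had credits > 51 and were capped
Step 4: Maximum after transformation = 51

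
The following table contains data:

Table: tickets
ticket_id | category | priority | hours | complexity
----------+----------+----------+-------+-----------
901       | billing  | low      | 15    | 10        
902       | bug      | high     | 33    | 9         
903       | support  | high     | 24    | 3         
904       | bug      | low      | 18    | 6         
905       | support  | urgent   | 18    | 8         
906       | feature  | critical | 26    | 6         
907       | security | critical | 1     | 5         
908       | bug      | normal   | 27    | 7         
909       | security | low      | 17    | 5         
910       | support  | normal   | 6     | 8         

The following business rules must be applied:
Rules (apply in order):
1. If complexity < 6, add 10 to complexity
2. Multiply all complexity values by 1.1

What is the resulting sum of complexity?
106.7

Step 1: Apply Rule 1 - Add 10 to records with complexity < 6
  - 3 records affected: 13 + (3 × 10) = 43
  - Unaffected records: 54
  - Sum after Rule 1: 97
Step 2: Apply Rule 2 - Multiply all by 1.1
  - 97 × 1.1 = 106.7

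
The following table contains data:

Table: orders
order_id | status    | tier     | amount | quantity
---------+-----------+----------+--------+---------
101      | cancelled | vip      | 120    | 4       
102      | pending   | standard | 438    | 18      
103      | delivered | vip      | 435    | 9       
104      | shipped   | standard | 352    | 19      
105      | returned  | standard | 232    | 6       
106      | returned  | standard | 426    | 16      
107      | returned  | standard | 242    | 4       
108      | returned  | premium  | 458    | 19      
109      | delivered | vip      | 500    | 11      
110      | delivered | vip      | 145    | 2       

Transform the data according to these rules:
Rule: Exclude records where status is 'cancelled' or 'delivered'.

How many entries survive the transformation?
6

Step 1: Count records to exclude
  - 1 (cancelled) + 3 (delivered) = 4 records
Step 2: Total records: 10
Step 3: Remaining = 10 - 4 = 6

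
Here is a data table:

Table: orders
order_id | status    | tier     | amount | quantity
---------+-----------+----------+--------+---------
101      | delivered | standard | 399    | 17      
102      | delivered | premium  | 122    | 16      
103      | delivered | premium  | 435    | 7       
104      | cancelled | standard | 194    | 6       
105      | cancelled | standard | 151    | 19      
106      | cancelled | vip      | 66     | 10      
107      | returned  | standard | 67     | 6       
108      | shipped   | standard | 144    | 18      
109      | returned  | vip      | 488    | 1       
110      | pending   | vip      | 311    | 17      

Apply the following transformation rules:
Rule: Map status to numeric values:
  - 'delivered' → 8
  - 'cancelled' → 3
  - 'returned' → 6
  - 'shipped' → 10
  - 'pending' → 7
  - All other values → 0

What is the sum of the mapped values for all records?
62

Step 1: Apply mapping to each record
Step 2: Count by status:
  'delivered': 3 records × 8 = 24
  'cancelled': 3 records × 3 = 9
  'returned': 2 records × 6 = 12
  'shipped': 1 records × 10 = 10
  'pending': 1 records × 7 = 7
Step 3: Sum all mapped values = 62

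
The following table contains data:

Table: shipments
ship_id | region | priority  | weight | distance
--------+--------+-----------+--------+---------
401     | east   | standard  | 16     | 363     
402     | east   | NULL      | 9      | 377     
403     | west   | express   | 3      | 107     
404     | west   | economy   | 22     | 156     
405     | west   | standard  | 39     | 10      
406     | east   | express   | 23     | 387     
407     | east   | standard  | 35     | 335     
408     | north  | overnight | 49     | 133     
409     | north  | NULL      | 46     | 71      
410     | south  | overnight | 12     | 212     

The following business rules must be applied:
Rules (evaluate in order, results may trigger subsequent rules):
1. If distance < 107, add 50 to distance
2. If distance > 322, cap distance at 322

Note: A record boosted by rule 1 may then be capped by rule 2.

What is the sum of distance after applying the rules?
2077

Step 1: Apply rule 1 to records with distance < 107
  - 2 records get bonus of 50
  - Of these, 0 records then exceed 322 and get capped
Step 2: Apply rule 2 to records with distance > 322
  - 4 records (original) are capped
Step 3: Calculate final sum = 2077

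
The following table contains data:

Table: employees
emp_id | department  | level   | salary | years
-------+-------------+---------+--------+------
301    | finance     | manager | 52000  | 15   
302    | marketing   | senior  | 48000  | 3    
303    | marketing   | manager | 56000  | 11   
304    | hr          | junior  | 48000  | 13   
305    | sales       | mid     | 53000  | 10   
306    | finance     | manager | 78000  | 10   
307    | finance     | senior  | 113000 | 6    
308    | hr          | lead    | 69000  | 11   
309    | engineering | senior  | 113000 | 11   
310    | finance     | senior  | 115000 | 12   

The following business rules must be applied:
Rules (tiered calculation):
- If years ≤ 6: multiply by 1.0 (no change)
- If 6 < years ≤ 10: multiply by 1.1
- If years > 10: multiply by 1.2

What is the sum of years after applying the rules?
118.6

Step 1: Tier 1 (years ≤ 6): 2 records, sum = 9 × 1.0 = 9.0
Step 2: Tier 2 (6 < years ≤ 10): 2 records, sum = 20 × 1.1 = 22.0
Step 3: Tier 3 (years > 10): 6 records, sum = 73 × 1.2 = 87.6
Step 4: Final sum = 9.0 + 22.0 + 87.6 = 118.6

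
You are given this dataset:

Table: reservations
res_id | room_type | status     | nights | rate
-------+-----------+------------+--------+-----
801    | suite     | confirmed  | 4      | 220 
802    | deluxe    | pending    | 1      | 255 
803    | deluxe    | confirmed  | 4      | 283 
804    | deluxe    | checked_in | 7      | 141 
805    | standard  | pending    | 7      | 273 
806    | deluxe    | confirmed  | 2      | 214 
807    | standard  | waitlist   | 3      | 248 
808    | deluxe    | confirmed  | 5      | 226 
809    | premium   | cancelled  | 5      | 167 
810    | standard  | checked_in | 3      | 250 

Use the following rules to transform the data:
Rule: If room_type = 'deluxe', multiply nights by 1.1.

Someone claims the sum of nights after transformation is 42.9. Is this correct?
Yes, the result is correct.

Step 1: Calculate the correct sum after transformation
Step 2: Apply multiplier 1.1 to records where room_type = 'deluxe'
Step 3: Correct result = 42.9
Step 4: Claimed result = 42.9
Step 5: 42.9 = 42.9 ✓
Conclusion: The claimed result is correct.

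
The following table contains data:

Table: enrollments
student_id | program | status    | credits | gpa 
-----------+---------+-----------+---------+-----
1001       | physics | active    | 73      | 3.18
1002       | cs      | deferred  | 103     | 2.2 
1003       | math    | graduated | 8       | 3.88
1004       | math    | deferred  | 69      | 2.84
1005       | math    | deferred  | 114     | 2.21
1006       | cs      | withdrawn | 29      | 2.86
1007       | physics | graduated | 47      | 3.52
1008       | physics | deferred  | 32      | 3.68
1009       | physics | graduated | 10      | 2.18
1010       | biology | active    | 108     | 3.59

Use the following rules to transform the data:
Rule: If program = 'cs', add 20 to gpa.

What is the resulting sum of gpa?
70.14

Step 1: Count records where program = 'cs': 2
Step 2: Total bonus added: 2 × 20 = 40
Step 3: Original sum of gpa: 30.14
Step 4: Final sum = 30.14 + 40 = 70.14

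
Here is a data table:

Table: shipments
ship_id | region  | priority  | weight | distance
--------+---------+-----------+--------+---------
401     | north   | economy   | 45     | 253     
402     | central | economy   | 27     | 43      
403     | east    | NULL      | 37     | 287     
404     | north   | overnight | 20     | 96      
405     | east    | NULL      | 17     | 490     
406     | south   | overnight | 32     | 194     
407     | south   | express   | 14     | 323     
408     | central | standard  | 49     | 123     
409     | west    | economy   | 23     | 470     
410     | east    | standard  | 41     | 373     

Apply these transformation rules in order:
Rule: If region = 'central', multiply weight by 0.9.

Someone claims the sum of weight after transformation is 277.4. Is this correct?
No, the correct result is 297.4.

Step 1: Calculate the correct sum after transformation
Step 2: Apply multiplier 0.9 to records where region = 'central'
Step 3: Correct result = 297.4
Step 4: Claimed result = 277.4
Step 5: 297.4 ≠ 277.4
Conclusion: The claimed result is incorrect. The correct answer is 297.4.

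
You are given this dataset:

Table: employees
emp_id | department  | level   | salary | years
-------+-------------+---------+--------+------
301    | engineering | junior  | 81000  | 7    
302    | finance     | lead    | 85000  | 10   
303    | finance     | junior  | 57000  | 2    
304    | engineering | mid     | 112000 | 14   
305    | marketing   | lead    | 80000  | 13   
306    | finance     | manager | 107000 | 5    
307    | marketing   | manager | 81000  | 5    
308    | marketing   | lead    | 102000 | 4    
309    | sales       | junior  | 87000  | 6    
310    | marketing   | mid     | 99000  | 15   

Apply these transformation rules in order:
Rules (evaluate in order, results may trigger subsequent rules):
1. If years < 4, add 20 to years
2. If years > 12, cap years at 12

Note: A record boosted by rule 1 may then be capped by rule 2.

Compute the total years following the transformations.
85

Step 1: Apply rule 1 to records with years < 4
  - 1 records get bonus of 20
  - Of these, 1 records then exceed 12 and get capped
Step 2: Apply rule 2 to records with years > 12
  - 3 records (original) are capped
Step 3: Calculate final sum = 85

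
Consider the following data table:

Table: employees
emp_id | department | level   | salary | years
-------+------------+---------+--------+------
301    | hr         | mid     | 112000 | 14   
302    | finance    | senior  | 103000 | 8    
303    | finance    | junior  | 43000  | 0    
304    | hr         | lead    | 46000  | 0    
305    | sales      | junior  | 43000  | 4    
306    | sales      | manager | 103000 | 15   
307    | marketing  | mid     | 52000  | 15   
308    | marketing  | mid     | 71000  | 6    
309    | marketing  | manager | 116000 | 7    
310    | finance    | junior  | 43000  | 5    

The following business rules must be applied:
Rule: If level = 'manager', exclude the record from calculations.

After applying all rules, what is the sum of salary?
513000

Step 1: Identify records where level = 'manager'
Step 2: The excluded records sum to 219000
Step 3: Original total salary = 732000
Step 4: Remaining total = 732000 - 219000 = 513000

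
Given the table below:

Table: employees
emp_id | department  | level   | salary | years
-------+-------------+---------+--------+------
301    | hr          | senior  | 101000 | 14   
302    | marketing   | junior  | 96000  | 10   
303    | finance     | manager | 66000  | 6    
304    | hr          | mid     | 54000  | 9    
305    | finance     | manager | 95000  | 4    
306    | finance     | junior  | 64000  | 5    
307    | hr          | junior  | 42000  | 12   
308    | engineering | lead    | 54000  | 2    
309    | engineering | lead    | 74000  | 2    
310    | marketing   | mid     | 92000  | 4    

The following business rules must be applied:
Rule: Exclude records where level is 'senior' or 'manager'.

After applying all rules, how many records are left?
7

Step 1: Count records to exclude
  - 1 (senior) + 2 (manager) = 3 records
Step 2: Total records: 10
Step 3: Remaining = 10 - 3 = 7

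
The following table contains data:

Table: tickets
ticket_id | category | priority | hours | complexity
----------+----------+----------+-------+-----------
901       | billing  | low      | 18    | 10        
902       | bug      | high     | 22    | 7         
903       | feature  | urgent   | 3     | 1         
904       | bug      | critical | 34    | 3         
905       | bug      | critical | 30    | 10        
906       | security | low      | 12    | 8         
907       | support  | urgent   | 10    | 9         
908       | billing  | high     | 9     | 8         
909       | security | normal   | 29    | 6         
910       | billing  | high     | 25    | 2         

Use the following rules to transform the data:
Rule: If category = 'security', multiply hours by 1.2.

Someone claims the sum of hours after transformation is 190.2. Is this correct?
No, the correct result is 200.2.

Step 1: Calculate the correct sum after transformation
Step 2: Apply multiplier 1.2 to records where category = 'security'
Step 3: Correct result = 200.2
Step 4: Claimed result = 190.2
Step 5: 200.2 ≠ 190.2
Conclusion: The claimed result is incorrect. The correct answer is 200.2.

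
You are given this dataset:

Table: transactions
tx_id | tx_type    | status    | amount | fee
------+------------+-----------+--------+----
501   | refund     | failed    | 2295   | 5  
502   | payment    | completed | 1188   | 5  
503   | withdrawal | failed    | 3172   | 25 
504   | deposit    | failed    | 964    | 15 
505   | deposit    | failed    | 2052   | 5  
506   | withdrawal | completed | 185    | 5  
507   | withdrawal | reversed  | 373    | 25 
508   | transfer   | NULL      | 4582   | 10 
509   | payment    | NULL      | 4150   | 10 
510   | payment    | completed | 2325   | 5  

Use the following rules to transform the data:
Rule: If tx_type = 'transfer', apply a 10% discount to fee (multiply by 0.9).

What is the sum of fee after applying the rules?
109.0

Step 1: Records with tx_type = 'transfer' have total fee = 10
Step 2: Apply multiplier: 10 × 0.9 = 9.0
Step 3: Other records total: 100
Step 4: Final sum = 9.0 + 100 = 109.0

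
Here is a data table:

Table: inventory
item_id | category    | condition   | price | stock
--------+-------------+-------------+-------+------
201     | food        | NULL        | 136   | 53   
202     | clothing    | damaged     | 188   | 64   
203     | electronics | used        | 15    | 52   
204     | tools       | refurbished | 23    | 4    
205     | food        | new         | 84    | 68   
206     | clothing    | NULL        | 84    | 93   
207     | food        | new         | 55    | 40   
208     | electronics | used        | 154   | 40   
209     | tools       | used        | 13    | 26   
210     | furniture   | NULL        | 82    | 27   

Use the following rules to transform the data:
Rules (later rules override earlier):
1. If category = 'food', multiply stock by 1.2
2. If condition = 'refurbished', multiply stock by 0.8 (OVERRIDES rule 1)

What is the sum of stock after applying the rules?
498.4

Step 1: Rule 2 takes priority for records with condition = 'refurbished'
  - 1 records: 4 × 0.8 = 3.2
Step 2: Rule 1 applies to remaining records with category = 'food'
  - 3 records: 161 × 1.2 = 193.2
Step 3: Other records unchanged: 302
Step 4: Final sum = 3.2 + 193.2 + 302 = 498.4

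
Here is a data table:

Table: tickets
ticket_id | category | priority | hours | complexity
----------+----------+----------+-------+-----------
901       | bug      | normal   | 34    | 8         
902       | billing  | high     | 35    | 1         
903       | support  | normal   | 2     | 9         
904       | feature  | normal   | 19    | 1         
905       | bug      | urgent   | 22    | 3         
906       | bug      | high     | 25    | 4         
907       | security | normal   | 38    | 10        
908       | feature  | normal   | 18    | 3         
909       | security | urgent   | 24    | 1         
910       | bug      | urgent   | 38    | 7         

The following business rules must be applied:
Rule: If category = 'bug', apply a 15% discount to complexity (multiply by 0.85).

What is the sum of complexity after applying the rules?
43.7

Step 1: Records with category = 'bug' have total complexity = 22
Step 2: Apply multiplier: 22 × 0.85 = 18.7
Step 3: Other records total: 25
Step 4: Final sum = 18.7 + 25 = 43.7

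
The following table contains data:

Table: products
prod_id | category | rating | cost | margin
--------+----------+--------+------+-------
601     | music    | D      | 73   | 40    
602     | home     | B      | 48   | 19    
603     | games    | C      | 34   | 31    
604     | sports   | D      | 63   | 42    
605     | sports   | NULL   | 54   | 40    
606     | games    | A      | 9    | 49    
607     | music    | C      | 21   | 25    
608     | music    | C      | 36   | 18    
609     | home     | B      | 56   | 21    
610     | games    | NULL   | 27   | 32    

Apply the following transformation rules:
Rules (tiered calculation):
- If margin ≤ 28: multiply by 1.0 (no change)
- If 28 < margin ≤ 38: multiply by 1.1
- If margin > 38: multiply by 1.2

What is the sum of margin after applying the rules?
357.5

Step 1: Tier 1 (margin ≤ 28): 4 records, sum = 83 × 1.0 = 83.0
Step 2: Tier 2 (28 < margin ≤ 38): 2 records, sum = 63 × 1.1 = 69.3
Step 3: Tier 3 (margin > 38): 4 records, sum = 171 × 1.2 = 205.2
Step 4: Final sum = 83.0 + 69.3 + 205.2 = 357.5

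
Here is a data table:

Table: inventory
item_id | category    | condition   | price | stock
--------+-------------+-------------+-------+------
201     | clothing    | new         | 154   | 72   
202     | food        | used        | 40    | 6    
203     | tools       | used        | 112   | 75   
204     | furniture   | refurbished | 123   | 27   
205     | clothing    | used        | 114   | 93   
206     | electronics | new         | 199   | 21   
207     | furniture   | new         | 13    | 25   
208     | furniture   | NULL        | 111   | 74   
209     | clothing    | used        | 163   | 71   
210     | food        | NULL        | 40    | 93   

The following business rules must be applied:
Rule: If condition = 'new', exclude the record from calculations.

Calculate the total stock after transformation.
439

Step 1: Identify records where condition = 'new'
Step 2: The excluded records sum to 118
Step 3: Original total stock = 557
Step 4: Remaining total = 557 - 118 = 439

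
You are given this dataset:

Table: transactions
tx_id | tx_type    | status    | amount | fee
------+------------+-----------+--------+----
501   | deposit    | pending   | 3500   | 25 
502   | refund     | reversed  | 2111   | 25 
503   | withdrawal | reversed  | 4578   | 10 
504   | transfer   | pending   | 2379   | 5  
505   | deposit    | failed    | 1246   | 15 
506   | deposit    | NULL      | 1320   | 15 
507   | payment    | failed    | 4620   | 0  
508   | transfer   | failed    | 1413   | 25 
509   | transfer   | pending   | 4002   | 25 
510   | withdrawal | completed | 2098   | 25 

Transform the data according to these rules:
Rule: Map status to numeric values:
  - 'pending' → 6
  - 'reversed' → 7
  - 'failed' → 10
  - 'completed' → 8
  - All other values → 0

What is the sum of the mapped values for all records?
70

Step 1: Apply mapping to each record
Step 2: Count by status:
  'pending': 3 records × 6 = 18
  'reversed': 2 records × 7 = 14
  'failed': 3 records × 10 = 30
  'completed': 1 records × 8 = 8
Step 3: Sum all mapped values = 70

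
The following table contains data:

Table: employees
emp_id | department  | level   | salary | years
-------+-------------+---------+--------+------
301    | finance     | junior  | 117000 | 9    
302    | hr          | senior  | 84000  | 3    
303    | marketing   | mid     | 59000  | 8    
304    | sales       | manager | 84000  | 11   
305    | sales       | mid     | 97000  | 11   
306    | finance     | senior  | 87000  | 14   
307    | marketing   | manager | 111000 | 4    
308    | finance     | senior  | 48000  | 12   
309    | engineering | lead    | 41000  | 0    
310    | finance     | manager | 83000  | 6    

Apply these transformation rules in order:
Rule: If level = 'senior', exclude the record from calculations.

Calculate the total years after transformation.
49

Step 1: Identify records where level = 'senior'
Step 2: The excluded records sum to 29
Step 3: Original total years = 78
Step 4: Remaining total = 78 - 29 = 49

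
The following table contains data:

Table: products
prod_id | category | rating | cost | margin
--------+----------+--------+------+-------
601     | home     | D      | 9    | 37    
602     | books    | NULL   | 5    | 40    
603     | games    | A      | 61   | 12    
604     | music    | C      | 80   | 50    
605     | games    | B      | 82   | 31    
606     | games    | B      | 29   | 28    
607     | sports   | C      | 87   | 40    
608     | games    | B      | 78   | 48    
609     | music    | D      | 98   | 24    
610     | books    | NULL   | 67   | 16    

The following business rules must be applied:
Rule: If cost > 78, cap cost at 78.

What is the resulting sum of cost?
561

Step 1: 4 records have cost > 78
Step 2: These records originally summed to 347
Step 3: After capping: 4 × 78 = 312
Step 4: Unaffected records sum: 249
Step 5: Final sum = 312 + 249 = 561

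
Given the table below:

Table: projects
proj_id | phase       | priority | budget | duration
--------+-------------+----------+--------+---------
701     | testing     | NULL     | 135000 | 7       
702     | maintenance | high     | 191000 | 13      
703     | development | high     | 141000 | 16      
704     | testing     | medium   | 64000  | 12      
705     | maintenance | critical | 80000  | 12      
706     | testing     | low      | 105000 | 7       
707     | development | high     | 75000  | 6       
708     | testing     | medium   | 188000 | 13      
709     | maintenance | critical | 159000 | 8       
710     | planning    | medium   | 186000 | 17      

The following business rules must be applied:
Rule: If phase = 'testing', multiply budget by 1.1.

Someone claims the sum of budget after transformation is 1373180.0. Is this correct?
No, the correct result is 1373200.0.

Step 1: Calculate the correct sum after transformation
Step 2: Apply multiplier 1.1 to records where phase = 'testing'
Step 3: Correct result = 1373200.0
Step 4: Claimed result = 1373180.0
Step 5: 1373200.0 ≠ 1373180.0
Conclusion: The claimed result is incorrect. The correct answer is 1373200.0.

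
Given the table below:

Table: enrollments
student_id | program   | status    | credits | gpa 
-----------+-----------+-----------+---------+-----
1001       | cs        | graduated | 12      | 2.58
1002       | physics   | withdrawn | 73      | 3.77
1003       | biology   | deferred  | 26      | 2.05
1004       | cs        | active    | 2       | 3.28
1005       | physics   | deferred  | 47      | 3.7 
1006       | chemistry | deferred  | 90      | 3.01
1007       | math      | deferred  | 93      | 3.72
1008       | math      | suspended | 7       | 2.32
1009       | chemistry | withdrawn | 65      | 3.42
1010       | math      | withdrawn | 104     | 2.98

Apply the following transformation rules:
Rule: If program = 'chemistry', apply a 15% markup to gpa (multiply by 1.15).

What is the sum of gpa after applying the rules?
31.79

Step 1: Records with program = 'chemistry' have total gpa = 6.43
Step 2: Apply multiplier: 6.43 × 1.15 = 7.39
Step 3: Other records total: 24.4
Step 4: Final sum = 7.39 + 24.4 = 31.79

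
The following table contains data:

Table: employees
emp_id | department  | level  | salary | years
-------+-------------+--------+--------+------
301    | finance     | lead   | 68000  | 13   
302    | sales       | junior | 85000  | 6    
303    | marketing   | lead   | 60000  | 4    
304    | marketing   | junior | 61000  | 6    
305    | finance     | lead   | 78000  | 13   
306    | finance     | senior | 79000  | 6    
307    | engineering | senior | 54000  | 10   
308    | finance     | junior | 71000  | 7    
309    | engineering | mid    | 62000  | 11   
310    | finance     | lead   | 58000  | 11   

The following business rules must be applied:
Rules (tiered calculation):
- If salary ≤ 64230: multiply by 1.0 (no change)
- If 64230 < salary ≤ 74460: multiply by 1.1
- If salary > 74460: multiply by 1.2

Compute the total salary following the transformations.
738300.0

Step 1: Tier 1 (salary ≤ 64230): 5 records, sum = 295000 × 1.0 = 295000.0
Step 2: Tier 2 (64230 < salary ≤ 74460): 2 records, sum = 139000 × 1.1 = 152900.0
Step 3: Tier 3 (salary > 74460): 3 records, sum = 242000 × 1.2 = 290400.0
Step 4: Final sum = 295000.0 + 152900.0 + 290400.0 = 738300.0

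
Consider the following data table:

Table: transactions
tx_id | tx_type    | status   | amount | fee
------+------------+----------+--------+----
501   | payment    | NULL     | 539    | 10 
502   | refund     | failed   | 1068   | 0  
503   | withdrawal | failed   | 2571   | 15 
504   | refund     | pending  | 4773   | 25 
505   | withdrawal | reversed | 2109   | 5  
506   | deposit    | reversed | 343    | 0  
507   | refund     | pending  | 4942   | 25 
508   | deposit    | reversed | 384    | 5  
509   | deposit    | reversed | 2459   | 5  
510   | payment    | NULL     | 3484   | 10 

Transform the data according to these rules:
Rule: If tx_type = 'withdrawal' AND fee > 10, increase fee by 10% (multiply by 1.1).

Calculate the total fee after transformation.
101.5

Step 1: Find records where tx_type = 'withdrawal' AND fee > 10
Step 2: 1 records match, summing to 15
Step 3: After multiplier: 15 × 1.1 = 16.5
Step 4: Unaffected records sum: 85
Step 5: Final sum = 16.5 + 85 = 101.5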